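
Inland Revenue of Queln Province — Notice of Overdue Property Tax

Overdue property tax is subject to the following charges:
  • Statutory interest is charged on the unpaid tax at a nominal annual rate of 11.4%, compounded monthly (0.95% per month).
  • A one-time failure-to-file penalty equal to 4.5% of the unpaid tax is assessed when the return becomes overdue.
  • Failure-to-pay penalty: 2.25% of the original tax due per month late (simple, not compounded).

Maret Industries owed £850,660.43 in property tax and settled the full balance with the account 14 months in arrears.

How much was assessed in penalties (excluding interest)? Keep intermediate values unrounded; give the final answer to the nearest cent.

Failure-to-file penalty: 4.5% × £850,660.43 = £38,279.72…
Failure-to-pay penalty = 2.25% × £850,660.43 × 14 mo = £267,958.04…
Total penalty = £38,279.72… + £267,958.04… = £306,237.75

£306,237.75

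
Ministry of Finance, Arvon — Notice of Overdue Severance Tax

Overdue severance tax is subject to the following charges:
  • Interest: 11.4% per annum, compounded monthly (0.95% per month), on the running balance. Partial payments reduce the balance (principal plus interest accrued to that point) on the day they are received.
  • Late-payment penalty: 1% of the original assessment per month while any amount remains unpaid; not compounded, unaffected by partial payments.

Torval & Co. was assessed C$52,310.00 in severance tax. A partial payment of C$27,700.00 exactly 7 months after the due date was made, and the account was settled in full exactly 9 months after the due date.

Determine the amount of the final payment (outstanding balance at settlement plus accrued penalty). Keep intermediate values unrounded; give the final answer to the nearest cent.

C$33,435.38

Balance at month 7: C$52,310.0000 × (1 + 0.0095)^7 = C$55,889.3403…
After C$27,700.00 payment: C$55,889.3403… − C$27,700.00 = C$28,189.3403…
Balance at month 9: C$28,189.3403… × (1 + 0.0095)^2 = C$28,727.4818…
Penalty: 9 × 1% × C$52,310.00 = C$4,707.90
Final settlement = outstanding balance + penalty = C$28,727.4818… + C$4,707.90 = C$33,435.38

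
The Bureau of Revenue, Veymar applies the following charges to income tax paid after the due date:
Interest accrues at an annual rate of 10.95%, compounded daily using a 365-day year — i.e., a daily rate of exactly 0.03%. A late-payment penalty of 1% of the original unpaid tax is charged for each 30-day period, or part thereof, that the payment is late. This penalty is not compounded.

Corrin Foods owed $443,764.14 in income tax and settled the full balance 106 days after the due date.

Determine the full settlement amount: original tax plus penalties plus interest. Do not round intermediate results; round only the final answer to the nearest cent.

Penalty periods: ⌈106/30⌉ = 4; penalty = 4 × 1% × $443,764.14 = $17,750.57…
Interest: $443,764.14 × ((1 + 0.0003)^106 − 1) = $443,764.14 × 0.03230610… = $14,336.2884…
Total = $443,764.14 + $17,750.5656 + $14,336.2884… = $475,850.99

$475,850.99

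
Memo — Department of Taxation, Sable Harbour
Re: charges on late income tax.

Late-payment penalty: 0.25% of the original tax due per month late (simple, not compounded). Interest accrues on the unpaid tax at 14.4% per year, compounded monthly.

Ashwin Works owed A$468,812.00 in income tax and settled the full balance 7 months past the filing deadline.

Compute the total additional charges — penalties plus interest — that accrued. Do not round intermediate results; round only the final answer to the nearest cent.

Late-payment penalty = 0.25% × A$468,812.00 × 7 mo = A$8,204.21
Interest (14.4%/yr ÷ 12 = 1.2%/month): A$468,812.00 × ((1 + 0.012)^7 − 1) = A$40,826.5919…
Penalties + interest = A$8,204.2100 + A$40,826.5919… = A$49,030.80

A$49,030.80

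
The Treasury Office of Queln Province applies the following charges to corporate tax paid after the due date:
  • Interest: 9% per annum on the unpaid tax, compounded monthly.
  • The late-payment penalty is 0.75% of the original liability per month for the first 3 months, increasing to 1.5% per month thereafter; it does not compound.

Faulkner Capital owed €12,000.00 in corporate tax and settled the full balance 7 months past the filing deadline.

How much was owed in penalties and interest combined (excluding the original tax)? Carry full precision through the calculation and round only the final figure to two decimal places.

Penalty, months 1–3: 3 × 0.75% × €12,000.00 = €270.00
Penalty, months 4–7: 4 × 1.5% × €12,000.00 = €720.00
Interest (9%/yr ÷ 12 = 0.75%/month): €12,000.00 × ((1 + 0.0075)^7 − 1) = €644.3535…
Penalties + interest = €990.0000 + €644.3535… = €1,634.35

€1,634.35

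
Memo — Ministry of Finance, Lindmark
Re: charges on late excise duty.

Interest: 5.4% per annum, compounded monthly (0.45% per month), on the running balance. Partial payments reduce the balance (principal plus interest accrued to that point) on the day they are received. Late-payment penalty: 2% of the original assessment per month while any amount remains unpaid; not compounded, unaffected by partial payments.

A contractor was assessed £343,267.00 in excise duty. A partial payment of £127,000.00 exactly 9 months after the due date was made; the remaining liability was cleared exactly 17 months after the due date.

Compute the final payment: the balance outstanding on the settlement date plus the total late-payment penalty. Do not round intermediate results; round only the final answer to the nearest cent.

£355,560.01

Balance at month 9: £343,267.0000 × (1 + 0.0045)^9 = £357,422.2005…
After £127,000.00 payment: £357,422.2005… − £127,000.00 = £230,422.2005…
Balance at month 17: £230,422.2005… × (1 + 0.0045)^8 = £238,849.2316…
Penalty: 17 × 2% × £343,267.00 = £116,710.78
Final settlement = outstanding balance + penalty = £238,849.2316… + £116,710.78 = £355,560.01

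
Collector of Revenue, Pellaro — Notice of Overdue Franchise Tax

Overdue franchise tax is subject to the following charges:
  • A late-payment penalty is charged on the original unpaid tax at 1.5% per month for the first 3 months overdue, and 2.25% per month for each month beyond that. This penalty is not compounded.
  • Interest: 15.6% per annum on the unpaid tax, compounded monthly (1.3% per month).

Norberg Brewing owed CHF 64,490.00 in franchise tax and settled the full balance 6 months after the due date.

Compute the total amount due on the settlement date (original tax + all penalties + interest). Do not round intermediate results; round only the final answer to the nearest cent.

Penalty, months 1–3: 3 × 1.5% × CHF 64,490.00 = CHF 2,902.05
Penalty, months 4–6: 3 × 2.25% × CHF 64,490.00 = CHF 4,353.08…
Interest: CHF 64,490.00 × ((1 + 0.013)^6 − 1) = CHF 64,490.00 × 0.0805794… = CHF 5,196.5636…
Total = CHF 64,490.00 + CHF 7,255.1250 + CHF 5,196.5636… = CHF 76,941.69

CHF 76,941.69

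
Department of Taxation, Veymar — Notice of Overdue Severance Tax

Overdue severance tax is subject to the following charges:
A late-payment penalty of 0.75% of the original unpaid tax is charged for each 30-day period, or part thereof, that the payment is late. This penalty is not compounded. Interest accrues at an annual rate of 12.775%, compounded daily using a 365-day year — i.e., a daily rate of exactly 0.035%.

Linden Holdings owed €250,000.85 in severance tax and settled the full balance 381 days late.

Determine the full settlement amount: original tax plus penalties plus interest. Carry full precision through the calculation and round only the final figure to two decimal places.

€310,031.85

Penalty periods: ⌈381/30⌉ = 13; penalty = 13 × 0.75% × €250,000.85 = €24,375.08…
Interest: €250,000.85 × ((1 + 0.00035)^381 − 1) = €250,000.85 × 0.14262320… = €35,655.9205…
Total = €250,000.85 + €24,375.0829… + €35,655.9205… = €310,031.85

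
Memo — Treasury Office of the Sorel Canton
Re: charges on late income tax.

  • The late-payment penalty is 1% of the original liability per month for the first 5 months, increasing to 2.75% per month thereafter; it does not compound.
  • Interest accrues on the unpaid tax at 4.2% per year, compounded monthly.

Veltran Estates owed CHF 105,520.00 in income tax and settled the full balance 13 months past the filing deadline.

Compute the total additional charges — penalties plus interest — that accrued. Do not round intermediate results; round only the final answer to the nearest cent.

Penalty, months 1–5: 5 × 1% × CHF 105,520.00 = CHF 5,276.00
Penalty, months 6–13: 8 × 2.75% × CHF 105,520.00 = CHF 23,214.40
Interest (4.2%/yr ÷ 12 = 0.35%/month): CHF 105,520.00 × ((1 + 0.0035)^13 − 1) = CHF 4,903.2897…
Penalties + interest = CHF 28,490.4000 + CHF 4,903.2897… = CHF 33,393.69

CHF 33,393.69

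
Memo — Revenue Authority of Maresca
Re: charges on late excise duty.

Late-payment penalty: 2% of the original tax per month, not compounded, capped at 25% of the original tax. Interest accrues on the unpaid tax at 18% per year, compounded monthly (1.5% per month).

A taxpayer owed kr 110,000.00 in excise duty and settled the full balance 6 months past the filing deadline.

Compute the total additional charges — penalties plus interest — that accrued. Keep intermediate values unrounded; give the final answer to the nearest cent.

kr 23,478.76

Penalty: 6 × 2% × kr 110,000.00 = kr 13,200.00 (below the 25% cap of kr 27,500.00)
Interest: kr 110,000.00 × ((1 + 0.015)^6 − 1) = kr 110,000.00 × 0.0934433… = kr 10,278.7590…
Penalties + interest = kr 13,200.0000 + kr 10,278.7590… = kr 23,478.76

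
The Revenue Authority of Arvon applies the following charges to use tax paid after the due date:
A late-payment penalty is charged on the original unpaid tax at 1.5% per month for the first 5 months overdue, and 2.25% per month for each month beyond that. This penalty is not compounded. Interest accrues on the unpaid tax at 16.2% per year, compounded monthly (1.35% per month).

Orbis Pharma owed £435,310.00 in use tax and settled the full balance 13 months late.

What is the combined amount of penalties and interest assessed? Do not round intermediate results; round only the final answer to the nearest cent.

£193,906.01

Penalty, months 1–5: 5 × 1.5% × £435,310.00 = £32,648.25
Penalty, months 6–13: 8 × 2.25% × £435,310.00 = £78,355.80
Interest: £435,310.00 × ((1 + 0.0135)^13 − 1) = £435,310.00 × 0.1904435… = £82,901.9616…
Penalties + interest = £111,004.0500 + £82,901.9616… = £193,906.01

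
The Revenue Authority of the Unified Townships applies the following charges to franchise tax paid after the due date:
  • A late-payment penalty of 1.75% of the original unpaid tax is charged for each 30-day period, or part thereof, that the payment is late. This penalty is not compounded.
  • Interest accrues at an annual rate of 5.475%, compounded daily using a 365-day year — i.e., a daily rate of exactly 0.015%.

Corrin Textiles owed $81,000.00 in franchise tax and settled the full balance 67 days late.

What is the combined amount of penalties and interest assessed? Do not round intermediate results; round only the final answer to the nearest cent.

Penalty periods: ⌈67/30⌉ = 3; penalty = 3 × 1.75% × $81,000.00 = $4,252.50
Interest: $81,000.00 × ((1 + 0.00015)^67 − 1) = $81,000.00 × 0.01009991… = $818.0927…
Penalties + interest = $4,252.5000 + $818.0927… = $5,070.59

$5,070.59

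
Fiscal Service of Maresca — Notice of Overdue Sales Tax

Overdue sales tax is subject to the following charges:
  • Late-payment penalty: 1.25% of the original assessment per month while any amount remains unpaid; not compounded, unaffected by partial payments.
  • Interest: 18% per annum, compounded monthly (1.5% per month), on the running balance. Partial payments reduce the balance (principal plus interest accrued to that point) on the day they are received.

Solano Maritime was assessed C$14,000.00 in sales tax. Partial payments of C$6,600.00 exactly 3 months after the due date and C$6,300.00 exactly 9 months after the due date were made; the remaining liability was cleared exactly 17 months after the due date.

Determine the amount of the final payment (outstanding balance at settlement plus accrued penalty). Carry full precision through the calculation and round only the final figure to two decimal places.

C$5,780.79

Balance at month 3: C$14,000.0000 × (1 + 0.015)^3 = C$14,639.4973…
After C$6,600.00 payment: C$14,639.4973… − C$6,600.00 = C$8,039.4973…
Balance at month 9: C$8,039.4973… × (1 + 0.015)^6 = C$8,790.7341…
After C$6,300.00 payment: C$8,790.7341… − C$6,300.00 = C$2,490.7341…
Balance at month 17: C$2,490.7341… × (1 + 0.015)^8 = C$2,805.7935…
Penalty: 17 × 1.25% × C$14,000.00 = C$2,975.00
Final settlement = outstanding balance + penalty = C$2,805.7935… + C$2,975.00 = C$5,780.79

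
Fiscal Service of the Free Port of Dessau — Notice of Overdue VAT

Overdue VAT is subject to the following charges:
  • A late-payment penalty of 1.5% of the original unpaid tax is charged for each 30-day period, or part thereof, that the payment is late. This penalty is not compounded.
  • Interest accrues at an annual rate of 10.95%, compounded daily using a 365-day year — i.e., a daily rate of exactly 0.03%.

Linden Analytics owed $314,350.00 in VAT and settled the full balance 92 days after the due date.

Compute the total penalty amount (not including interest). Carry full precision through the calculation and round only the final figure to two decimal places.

Penalty periods: ⌈92/30⌉ = 4; penalty = 4 × 1.5% × $314,350.00 = $18,861.00

$18,861.00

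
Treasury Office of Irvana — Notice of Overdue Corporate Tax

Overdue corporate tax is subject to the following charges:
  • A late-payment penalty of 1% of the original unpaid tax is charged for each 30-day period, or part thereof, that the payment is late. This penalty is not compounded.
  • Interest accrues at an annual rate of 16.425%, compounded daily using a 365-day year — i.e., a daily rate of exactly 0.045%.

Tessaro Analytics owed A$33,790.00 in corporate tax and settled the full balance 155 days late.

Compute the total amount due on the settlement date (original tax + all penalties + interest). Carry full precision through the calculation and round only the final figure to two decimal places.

Penalty periods: ⌈155/30⌉ = 6; penalty = 6 × 1% × A$33,790.00 = A$2,027.40
Interest: A$33,790.00 × ((1 + 0.00045)^155 − 1) = A$33,790.00 × 0.07222327… = A$2,440.4241…
Total = A$33,790.00 + A$2,027.4000 + A$2,440.4241… = A$38,257.82

A$38,257.82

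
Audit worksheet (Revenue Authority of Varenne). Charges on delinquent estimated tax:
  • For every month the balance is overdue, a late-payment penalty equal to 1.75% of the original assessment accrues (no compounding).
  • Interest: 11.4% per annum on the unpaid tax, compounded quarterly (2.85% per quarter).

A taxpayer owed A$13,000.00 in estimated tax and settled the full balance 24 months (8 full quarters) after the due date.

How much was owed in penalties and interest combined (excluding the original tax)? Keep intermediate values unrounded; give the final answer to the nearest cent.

A$8,737.13

Late-payment penalty: 24 × 1.75% × A$13,000.00 = A$5,460.00
Interest: A$13,000.00 × ((1 + 0.0285)^8 − 1) = A$13,000.00 × 0.2520866… = A$3,277.1258…
Penalties + interest = A$5,460.0000 + A$3,277.1258… = A$8,737.13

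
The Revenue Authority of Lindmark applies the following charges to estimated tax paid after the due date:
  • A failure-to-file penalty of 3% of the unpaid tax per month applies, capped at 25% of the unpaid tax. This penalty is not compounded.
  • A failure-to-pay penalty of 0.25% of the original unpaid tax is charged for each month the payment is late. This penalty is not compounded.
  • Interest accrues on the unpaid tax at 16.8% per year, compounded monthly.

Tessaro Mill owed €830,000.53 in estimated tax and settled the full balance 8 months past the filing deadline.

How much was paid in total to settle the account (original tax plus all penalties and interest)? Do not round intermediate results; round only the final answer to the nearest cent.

€1,143,445.57

Failure-to-file: 8 × 3% × €830,000.53 = €199,200.13… (under the 25% cap)
Failure-to-pay penalty: 8 × 0.25% × €830,000.53 = €16,600.01…
Interest (16.8%/yr ÷ 12 = 1.4%/month): €830,000.53 × ((1 + 0.014)^8 − 1) = €97,644.9006…
Total = €830,000.53 + €215,800.1378 + €97,644.9006… = €1,143,445.57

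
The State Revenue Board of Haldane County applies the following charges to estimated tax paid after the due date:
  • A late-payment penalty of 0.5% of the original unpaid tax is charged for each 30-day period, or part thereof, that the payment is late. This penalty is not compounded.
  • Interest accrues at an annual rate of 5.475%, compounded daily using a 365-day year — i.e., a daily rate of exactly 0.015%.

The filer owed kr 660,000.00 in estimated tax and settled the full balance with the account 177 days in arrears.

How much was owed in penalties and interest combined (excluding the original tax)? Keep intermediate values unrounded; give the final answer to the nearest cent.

kr 37,556.34

Penalty periods: ⌈177/30⌉ = 6; penalty = 6 × 0.5% × kr 660,000.00 = kr 19,800.00
Interest: kr 660,000.00 × ((1 + 0.00015)^177 − 1) = kr 660,000.00 × 0.02690355… = kr 17,756.3408…
Penalties + interest = kr 19,800.0000 + kr 17,756.3408… = kr 37,556.34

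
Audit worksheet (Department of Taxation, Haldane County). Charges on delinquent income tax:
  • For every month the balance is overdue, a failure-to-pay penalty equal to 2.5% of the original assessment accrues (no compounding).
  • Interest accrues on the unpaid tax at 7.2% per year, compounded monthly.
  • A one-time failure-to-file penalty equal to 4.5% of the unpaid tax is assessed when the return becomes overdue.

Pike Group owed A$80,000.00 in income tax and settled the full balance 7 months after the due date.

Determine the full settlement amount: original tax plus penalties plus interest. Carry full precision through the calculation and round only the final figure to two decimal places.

Failure-to-file penalty: 4.5% × A$80,000.00 = A$3,600.00
Failure-to-pay penalty = 2.5% × A$80,000.00 × 7 mo = A$14,000.00
Interest (7.2%/yr ÷ 12 = 0.6%/month): A$80,000.00 × ((1 + 0.006)^7 − 1) = A$3,421.0884…
Total = A$80,000.00 + A$17,600.0000 + A$3,421.0884… = A$101,021.09

A$101,021.09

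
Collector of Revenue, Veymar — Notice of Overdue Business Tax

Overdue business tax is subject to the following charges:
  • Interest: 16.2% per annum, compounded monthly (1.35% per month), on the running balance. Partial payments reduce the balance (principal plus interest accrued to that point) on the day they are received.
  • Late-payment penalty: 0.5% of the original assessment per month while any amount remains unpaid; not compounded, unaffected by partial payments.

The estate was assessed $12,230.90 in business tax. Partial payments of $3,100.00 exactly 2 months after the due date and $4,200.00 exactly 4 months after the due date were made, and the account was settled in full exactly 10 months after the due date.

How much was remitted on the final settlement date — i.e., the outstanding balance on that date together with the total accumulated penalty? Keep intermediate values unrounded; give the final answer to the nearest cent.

Balance at month 2: $12,230.9000 × (1 + 0.0135)^2 = $12,563.3634…
After $3,100.00 payment: $12,563.3634… − $3,100.00 = $9,463.3634…
Balance at month 4: $9,463.3634… × (1 + 0.0135)^2 = $9,720.5989…
After $4,200.00 payment: $9,720.5989… − $4,200.00 = $5,520.5989…
Balance at month 10: $5,520.5989… × (1 + 0.0135)^6 = $5,983.1338…
Penalty: 10 × 0.5% × $12,230.90 = $611.55…
Final settlement = outstanding balance + penalty = $5,983.1338… + $611.55… = $6,594.68

$6,594.68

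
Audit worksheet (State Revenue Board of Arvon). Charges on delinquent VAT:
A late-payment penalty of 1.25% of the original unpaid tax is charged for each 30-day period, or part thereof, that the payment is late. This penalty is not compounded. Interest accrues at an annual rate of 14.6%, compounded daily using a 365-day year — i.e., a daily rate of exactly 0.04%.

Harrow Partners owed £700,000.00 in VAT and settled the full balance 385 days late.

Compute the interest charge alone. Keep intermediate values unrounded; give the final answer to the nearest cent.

Interest: £700,000.00 × ((1 + 0.0004)^385 − 1) = £700,000.00 × 0.16645497… = £116,518.4783…

£116,518.48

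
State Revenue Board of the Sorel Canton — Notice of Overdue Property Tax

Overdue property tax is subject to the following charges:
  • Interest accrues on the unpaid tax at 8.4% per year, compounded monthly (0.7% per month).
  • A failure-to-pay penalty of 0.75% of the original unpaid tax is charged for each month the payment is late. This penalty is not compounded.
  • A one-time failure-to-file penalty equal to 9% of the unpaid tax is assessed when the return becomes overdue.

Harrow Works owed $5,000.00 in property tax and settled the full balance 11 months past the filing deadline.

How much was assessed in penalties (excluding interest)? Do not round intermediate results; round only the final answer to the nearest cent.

$862.50

Failure-to-file penalty: 9% × $5,000.00 = $450.00
Failure-to-pay penalty: 11 × 0.75% × $5,000.00 = $412.50
Total penalty = $450.00 + $412.50 = $862.50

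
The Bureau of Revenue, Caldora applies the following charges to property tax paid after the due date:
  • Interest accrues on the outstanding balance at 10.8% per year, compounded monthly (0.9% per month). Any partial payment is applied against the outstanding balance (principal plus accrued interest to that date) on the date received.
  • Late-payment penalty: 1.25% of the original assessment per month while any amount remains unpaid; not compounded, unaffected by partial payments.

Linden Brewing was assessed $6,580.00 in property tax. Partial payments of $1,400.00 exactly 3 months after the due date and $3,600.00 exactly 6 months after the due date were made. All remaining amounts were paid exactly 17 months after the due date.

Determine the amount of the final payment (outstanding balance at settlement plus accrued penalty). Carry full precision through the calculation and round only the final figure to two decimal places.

Balance at month 3: $6,580.0000 × (1 + 0.009)^3 = $6,759.2637…
After $1,400.00 payment: $6,759.2637… − $1,400.00 = $5,359.2637…
Balance at month 6: $5,359.2637… × (1 + 0.009)^3 = $5,505.2701…
After $3,600.00 payment: $5,505.2701… − $3,600.00 = $1,905.2701…
Balance at month 17: $1,905.2701… × (1 + 0.009)^11 = $2,102.6131…
Penalty: 17 × 1.25% × $6,580.00 = $1,398.25
Final settlement = outstanding balance + penalty = $2,102.6131… + $1,398.25 = $3,500.86

$3,500.86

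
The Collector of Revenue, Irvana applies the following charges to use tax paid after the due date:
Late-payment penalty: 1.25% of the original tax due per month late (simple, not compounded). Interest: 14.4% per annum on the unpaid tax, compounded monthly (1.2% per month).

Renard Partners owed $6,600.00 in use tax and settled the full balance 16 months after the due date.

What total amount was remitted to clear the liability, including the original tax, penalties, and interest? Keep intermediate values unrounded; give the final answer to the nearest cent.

$9,307.89

Late-payment penalty = 1.25% × $6,600.00 × 16 mo = $1,320.00
Interest: $6,600.00 × ((1 + 0.012)^16 − 1) = $6,600.00 × 0.2102865… = $1,387.8911…
Total = $6,600.00 + $1,320.0000 + $1,387.8911… = $9,307.89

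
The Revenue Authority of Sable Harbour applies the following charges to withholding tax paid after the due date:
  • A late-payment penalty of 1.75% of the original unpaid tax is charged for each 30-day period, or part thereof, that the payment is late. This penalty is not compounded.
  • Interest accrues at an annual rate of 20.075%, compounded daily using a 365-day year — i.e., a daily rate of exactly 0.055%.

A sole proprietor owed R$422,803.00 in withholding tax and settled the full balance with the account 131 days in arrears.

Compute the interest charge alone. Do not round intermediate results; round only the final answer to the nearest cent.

R$31,578.22

Interest: R$422,803.00 × ((1 + 0.00055)^131 − 1) = R$422,803.00 × 0.07468779… = R$31,578.2226…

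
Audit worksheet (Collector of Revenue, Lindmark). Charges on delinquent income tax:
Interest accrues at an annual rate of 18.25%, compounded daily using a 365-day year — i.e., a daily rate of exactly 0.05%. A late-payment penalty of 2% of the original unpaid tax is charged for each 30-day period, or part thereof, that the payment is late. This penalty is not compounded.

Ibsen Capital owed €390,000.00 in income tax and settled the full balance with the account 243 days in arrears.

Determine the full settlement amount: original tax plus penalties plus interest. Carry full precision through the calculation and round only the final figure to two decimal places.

Penalty periods: ⌈243/30⌉ = 9; penalty = 9 × 2% × €390,000.00 = €70,200.00
Interest: €390,000.00 × ((1 + 0.0005)^243 − 1) = €390,000.00 × 0.12915508… = €50,370.4807…
Total = €390,000.00 + €70,200.0000 + €50,370.4807… = €510,570.48

€510,570.48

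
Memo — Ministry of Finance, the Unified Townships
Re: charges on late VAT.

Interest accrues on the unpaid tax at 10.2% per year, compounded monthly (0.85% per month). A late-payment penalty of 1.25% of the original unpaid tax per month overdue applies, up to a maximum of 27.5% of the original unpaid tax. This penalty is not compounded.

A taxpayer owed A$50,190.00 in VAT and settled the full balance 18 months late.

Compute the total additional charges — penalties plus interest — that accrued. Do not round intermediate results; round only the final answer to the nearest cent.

A$19,552.61

Penalty: 18 × 1.25% × A$50,190.00 = A$11,292.75 (below the 27.5% cap of A$13,802.25)
Interest: A$50,190.00 × ((1 + 0.0085)^18 − 1) = A$50,190.00 × 0.1645717… = A$8,259.8555…
Penalties + interest = A$11,292.7500 + A$8,259.8555… = A$19,552.61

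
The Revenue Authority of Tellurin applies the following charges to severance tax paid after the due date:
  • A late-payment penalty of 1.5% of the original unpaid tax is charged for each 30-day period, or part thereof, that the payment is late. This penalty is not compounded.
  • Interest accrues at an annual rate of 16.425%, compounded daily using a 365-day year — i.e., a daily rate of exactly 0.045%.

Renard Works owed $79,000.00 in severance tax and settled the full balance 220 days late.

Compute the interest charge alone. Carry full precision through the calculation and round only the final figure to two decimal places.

$8,219.30

Interest: $79,000.00 × ((1 + 0.00045)^220 − 1) = $79,000.00 × 0.10404171… = $8,219.2954…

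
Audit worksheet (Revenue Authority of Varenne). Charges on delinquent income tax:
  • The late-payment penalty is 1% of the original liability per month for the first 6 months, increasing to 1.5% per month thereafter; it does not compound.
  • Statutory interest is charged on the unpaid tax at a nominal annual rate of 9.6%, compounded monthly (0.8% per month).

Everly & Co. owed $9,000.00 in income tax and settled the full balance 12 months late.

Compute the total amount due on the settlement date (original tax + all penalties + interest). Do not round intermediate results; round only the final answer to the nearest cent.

Penalty, months 1–6: 6 × 1% × $9,000.00 = $540.00
Penalty, months 7–12: 6 × 1.5% × $9,000.00 = $810.00
Interest: $9,000.00 × ((1 + 0.008)^12 − 1) = $9,000.00 × 0.1003387… = $903.0482…
Total = $9,000.00 + $1,350.0000 + $903.0482… = $11,253.05

$11,253.05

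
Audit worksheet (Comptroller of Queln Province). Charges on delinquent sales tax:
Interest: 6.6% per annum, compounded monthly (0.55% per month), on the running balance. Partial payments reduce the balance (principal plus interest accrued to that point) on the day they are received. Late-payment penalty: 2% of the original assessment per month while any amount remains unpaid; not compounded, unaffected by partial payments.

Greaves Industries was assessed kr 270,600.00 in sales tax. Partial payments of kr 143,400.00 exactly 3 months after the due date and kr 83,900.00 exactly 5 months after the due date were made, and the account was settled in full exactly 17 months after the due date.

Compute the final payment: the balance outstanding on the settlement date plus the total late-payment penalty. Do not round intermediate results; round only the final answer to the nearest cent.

kr 144,596.18

Balance at month 3: kr 270,600.0000 × (1 + 0.0055)^3 = kr 275,089.5020…
After kr 143,400.00 payment: kr 275,089.5020… − kr 143,400.00 = kr 131,689.5020…
Balance at month 5: kr 131,689.5020… × (1 + 0.0055)^2 = kr 133,142.0701…
After kr 83,900.00 payment: kr 133,142.0701… − kr 83,900.00 = kr 49,242.0701…
Balance at month 17: kr 49,242.0701… × (1 + 0.0055)^12 = kr 52,592.1834…
Penalty: 17 × 2% × kr 270,600.00 = kr 92,004.00
Final settlement = outstanding balance + penalty = kr 52,592.1834… + kr 92,004.00 = kr 144,596.18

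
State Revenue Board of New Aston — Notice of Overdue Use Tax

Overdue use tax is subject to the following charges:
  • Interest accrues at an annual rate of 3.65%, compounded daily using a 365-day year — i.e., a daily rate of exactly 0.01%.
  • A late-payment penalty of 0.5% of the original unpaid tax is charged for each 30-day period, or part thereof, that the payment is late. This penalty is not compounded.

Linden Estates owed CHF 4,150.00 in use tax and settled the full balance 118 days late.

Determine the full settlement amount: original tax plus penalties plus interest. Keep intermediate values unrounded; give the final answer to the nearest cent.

Penalty periods: ⌈118/30⌉ = 4; penalty = 4 × 0.5% × CHF 4,150.00 = CHF 83.00
Interest: CHF 4,150.00 × ((1 + 0.0001)^118 − 1) = CHF 4,150.00 × 0.01186930… = CHF 49.2576…
Total = CHF 4,150.00 + CHF 83.0000 + CHF 49.2576… = CHF 4,282.26

CHF 4,282.26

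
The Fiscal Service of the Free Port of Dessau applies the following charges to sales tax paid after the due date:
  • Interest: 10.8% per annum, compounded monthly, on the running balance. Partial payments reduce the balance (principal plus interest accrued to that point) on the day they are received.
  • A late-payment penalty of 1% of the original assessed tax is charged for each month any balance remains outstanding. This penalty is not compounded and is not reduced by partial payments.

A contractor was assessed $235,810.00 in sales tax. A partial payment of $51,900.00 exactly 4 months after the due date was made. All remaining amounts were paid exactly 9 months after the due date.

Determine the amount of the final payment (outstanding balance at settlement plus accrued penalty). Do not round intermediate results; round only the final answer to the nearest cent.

$222,557.85

Monthly rate = 10.8% ÷ 12 = 0.9%
Balance at month 4: $235,810.0000 × (1 + 0.009)^4 = $244,414.4528…
After $51,900.00 payment: $244,414.4528… − $51,900.00 = $192,514.4528…
Balance at month 9: $192,514.4528… × (1 + 0.009)^5 = $201,334.9497…
Penalty: 9 × 1% × $235,810.00 = $21,222.90
Final settlement = outstanding balance + penalty = $201,334.9497… + $21,222.90 = $222,557.85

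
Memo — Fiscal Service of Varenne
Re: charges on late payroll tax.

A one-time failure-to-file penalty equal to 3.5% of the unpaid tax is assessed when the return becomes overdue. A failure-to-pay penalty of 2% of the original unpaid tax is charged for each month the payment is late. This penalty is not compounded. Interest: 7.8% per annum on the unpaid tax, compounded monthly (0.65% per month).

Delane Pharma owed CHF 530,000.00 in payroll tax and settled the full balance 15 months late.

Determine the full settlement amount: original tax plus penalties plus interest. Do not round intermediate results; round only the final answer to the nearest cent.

Failure-to-file penalty: 3.5% × CHF 530,000.00 = CHF 18,550.00
Failure-to-pay penalty = 2% × CHF 530,000.00 × 15 mo = CHF 159,000.00
Interest: CHF 530,000.00 × ((1 + 0.0065)^15 − 1) = CHF 530,000.00 × 0.1020637… = CHF 54,093.7484…
Total = CHF 530,000.00 + CHF 177,550.0000 + CHF 54,093.7484… = CHF 761,643.75

CHF 761,643.75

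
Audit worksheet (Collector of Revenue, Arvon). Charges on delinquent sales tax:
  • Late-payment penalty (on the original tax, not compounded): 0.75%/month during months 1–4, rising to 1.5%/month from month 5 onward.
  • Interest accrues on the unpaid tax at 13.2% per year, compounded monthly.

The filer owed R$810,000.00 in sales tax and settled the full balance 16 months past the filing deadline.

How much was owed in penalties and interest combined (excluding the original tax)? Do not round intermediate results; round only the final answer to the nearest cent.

R$325,047.11

Penalty, months 1–4: 4 × 0.75% × R$810,000.00 = R$24,300.00
Penalty, months 5–16: 12 × 1.5% × R$810,000.00 = R$145,800.00
Interest (13.2%/yr ÷ 12 = 1.1%/month): R$810,000.00 × ((1 + 0.011)^16 − 1) = R$154,947.1068…
Penalties + interest = R$170,100.0000 + R$154,947.1068… = R$325,047.11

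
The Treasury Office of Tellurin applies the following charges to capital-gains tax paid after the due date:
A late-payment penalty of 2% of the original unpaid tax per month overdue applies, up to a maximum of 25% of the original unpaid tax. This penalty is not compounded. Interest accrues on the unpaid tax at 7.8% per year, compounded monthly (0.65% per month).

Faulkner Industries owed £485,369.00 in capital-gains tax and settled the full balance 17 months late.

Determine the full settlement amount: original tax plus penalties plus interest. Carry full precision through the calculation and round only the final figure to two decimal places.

Penalty (uncapped): 17 × 2% × £485,369.00 = £165,025.46; cap = 25% × £485,369.00 = £121,342.25 → penalty = £121,342.25
Interest: £485,369.00 × ((1 + 0.0065)^17 − 1) = £485,369.00 × 0.1164371… = £56,514.9424…
Total = £485,369.00 + £121,342.2500 + £56,514.9424… = £663,226.19

£663,226.19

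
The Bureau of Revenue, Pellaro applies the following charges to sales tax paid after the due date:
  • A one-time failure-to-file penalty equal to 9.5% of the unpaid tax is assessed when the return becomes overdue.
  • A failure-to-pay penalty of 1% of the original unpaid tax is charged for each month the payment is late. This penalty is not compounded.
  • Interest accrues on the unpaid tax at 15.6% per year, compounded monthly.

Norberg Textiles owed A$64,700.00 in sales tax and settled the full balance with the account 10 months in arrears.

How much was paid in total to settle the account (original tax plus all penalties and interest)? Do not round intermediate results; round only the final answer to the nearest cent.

Failure-to-file penalty: 9.5% × A$64,700.00 = A$6,146.50
Failure-to-pay penalty = 1% × A$64,700.00 × 10 mo = A$6,470.00
Interest (15.6%/yr ÷ 12 = 1.3%/month): A$64,700.00 × ((1 + 0.013)^10 − 1) = A$8,920.4952…
Total = A$64,700.00 + A$12,616.5000 + A$8,920.4952… = A$86,237.00

A$86,237.00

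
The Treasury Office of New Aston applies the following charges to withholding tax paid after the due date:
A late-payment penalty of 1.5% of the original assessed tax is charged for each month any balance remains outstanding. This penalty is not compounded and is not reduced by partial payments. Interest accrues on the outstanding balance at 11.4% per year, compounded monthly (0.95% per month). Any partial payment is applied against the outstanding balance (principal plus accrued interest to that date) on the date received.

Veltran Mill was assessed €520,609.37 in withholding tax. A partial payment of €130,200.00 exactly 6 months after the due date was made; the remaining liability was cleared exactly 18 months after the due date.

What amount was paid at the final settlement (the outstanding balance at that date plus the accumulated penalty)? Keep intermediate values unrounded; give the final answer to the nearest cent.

€611,920.93

Balance at month 6: €520,609.3700 × (1 + 0.0095)^6 = €550,997.8700…
After €130,200.00 payment: €550,997.8700… − €130,200.00 = €420,797.8700…
Balance at month 18: €420,797.8700… × (1 + 0.0095)^12 = €471,356.4043…
Penalty: 18 × 1.5% × €520,609.37 = €140,564.53…
Final settlement = outstanding balance + penalty = €471,356.4043… + €140,564.53… = €611,920.93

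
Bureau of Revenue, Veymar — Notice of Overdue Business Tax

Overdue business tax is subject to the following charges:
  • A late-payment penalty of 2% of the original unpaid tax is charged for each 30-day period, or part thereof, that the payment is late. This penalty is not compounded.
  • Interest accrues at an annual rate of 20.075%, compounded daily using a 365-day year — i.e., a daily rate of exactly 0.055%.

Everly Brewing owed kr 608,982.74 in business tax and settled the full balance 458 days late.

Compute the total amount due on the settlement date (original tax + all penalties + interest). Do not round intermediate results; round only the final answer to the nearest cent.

kr 978,256.66

Penalty periods: ⌈458/30⌉ = 16; penalty = 16 × 2% × kr 608,982.74 = kr 194,874.48…
Interest: kr 608,982.74 × ((1 + 0.00055)^458 − 1) = kr 608,982.74 × 0.28637830… = kr 174,399.4437…
Total = kr 608,982.74 + kr 194,874.4768 + kr 174,399.4437… = kr 978,256.66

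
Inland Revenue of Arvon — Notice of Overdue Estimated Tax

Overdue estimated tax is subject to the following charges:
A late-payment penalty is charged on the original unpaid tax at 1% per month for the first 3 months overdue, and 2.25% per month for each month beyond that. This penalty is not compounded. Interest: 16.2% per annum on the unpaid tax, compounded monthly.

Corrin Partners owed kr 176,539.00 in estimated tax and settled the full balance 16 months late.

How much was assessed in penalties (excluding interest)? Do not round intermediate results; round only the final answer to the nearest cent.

Penalty, months 1–3: 3 × 1% × kr 176,539.00 = kr 5,296.17
Penalty, months 4–16: 13 × 2.25% × kr 176,539.00 = kr 51,637.66…
Total penalty = kr 5,296.17 + kr 51,637.66… = kr 56,933.83

kr 56,933.83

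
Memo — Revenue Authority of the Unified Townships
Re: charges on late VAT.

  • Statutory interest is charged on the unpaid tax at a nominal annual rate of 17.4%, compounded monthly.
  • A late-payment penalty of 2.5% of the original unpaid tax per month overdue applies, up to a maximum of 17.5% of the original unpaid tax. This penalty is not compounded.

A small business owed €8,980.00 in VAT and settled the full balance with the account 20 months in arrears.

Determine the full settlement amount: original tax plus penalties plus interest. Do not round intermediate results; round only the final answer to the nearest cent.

€13,547.65

Penalty (uncapped): 20 × 2.5% × €8,980.00 = €4,490.00; cap = 17.5% × €8,980.00 = €1,571.50 → penalty = €1,571.50
Interest (17.4%/yr ÷ 12 = 1.45%/month): €8,980.00 × ((1 + 0.0145)^20 − 1) = €2,996.1538…
Total = €8,980.00 + €1,571.5000 + €2,996.1538… = €13,547.65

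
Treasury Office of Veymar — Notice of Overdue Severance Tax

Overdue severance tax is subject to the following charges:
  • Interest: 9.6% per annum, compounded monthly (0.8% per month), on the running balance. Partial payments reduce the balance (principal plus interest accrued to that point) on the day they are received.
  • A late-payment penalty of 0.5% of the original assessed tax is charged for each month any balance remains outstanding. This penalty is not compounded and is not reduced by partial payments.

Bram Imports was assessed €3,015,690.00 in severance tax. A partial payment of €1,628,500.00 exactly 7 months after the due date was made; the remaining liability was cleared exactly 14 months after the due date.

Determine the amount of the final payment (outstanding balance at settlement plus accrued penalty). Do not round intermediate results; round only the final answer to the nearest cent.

€1,860,769.43

Balance at month 7: €3,015,690.0000 × (1 + 0.008)^7 = €3,188,676.2029…
After €1,628,500.00 payment: €3,188,676.2029… − €1,628,500.00 = €1,560,176.2029…
Balance at month 14: €1,560,176.2029… × (1 + 0.008)^7 = €1,649,671.1302…
Penalty: 14 × 0.5% × €3,015,690.00 = €211,098.30
Final settlement = outstanding balance + penalty = €1,649,671.1302… + €211,098.30 = €1,860,769.43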